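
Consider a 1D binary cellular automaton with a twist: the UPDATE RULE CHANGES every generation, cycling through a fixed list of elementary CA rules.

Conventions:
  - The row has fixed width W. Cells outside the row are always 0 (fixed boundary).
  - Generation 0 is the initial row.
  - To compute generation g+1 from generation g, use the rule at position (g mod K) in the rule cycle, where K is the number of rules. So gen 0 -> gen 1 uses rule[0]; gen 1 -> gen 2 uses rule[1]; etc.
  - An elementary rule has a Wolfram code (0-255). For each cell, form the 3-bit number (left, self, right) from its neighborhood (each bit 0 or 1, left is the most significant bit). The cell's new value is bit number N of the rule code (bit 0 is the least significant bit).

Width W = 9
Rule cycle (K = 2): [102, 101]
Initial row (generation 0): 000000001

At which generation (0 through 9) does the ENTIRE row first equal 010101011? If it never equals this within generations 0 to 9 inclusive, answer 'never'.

Gen 0: 000000001
Gen 1 (rule 102): 000000011
Gen 2 (rule 101): 111111001
Gen 3 (rule 102): 000001011
Gen 4 (rule 101): 111101101
Gen 5 (rule 102): 000110111
Gen 6 (rule 101): 110011001
Gen 7 (rule 102): 010101011
Gen 8 (rule 101): 011111101
Gen 9 (rule 102): 100000111

Answer: 7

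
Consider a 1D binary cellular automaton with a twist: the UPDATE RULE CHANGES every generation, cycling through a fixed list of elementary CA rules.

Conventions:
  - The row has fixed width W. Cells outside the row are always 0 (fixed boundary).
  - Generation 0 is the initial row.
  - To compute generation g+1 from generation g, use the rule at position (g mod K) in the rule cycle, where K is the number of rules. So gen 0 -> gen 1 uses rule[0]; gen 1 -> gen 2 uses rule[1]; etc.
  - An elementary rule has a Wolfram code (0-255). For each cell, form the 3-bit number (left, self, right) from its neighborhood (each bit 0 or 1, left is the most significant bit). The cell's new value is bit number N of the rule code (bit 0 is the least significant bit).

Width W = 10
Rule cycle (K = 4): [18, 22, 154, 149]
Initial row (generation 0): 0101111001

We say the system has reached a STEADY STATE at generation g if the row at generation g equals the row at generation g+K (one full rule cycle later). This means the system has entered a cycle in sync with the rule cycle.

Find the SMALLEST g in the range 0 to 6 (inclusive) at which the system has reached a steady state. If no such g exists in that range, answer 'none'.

Answer: none

Derivation:
Gen 0: 0101111001
Gen 1 (rule 18): 1000000110
Gen 2 (rule 22): 1100001001
Gen 3 (rule 154): 1010010110
Gen 4 (rule 149): 1011010001
Gen 5 (rule 18): 0000001010
Gen 6 (rule 22): 0000011011
Gen 7 (rule 154): 0000110010
Gen 8 (rule 149): 1110001011
Gen 9 (rule 18): 0001010000
Gen 10 (rule 22): 0011011000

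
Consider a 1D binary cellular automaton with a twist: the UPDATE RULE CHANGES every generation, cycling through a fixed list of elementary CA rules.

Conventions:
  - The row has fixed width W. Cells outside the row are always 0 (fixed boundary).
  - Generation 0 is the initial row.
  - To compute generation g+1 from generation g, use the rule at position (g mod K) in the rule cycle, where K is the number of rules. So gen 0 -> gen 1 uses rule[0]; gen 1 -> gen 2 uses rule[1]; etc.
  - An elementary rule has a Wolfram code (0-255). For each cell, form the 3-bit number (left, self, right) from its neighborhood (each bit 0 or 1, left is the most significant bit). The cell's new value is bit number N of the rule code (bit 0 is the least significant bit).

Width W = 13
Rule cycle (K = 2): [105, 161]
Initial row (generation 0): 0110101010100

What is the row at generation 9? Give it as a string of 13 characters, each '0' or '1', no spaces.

Answer: 1100100011001

Derivation:
Gen 0: 0110101010100
Gen 1 (rule 105): 0111010101001
Gen 2 (rule 161): 0010101010000
Gen 3 (rule 105): 1001010100111
Gen 4 (rule 161): 0000101000010
Gen 5 (rule 105): 1110010011000
Gen 6 (rule 161): 0100000000011
Gen 7 (rule 105): 0001111111011
Gen 8 (rule 161): 1100111110100
Gen 9 (rule 105): 1100100011001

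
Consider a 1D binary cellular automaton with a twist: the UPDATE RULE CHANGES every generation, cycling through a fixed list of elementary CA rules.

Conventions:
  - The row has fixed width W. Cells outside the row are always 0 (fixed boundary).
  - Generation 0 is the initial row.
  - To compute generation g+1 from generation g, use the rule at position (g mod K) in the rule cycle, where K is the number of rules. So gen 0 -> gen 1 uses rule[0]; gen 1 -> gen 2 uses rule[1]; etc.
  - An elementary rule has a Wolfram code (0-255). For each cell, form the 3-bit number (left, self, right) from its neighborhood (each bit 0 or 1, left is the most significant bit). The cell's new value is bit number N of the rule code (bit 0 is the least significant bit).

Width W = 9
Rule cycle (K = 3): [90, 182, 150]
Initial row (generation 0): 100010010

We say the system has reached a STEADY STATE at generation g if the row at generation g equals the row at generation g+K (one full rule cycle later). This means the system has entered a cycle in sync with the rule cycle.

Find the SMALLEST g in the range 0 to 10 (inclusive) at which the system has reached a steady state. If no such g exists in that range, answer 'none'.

Gen 0: 100010010
Gen 1 (rule 90): 010101101
Gen 2 (rule 182): 111110011
Gen 3 (rule 150): 011101100
Gen 4 (rule 90): 110101110
Gen 5 (rule 182): 001110101
Gen 6 (rule 150): 010100101
Gen 7 (rule 90): 100011000
Gen 8 (rule 182): 110100100
Gen 9 (rule 150): 000111110
Gen 10 (rule 90): 001100011
Gen 11 (rule 182): 010010100
Gen 12 (rule 150): 111110110
Gen 13 (rule 90): 100010111

Answer: none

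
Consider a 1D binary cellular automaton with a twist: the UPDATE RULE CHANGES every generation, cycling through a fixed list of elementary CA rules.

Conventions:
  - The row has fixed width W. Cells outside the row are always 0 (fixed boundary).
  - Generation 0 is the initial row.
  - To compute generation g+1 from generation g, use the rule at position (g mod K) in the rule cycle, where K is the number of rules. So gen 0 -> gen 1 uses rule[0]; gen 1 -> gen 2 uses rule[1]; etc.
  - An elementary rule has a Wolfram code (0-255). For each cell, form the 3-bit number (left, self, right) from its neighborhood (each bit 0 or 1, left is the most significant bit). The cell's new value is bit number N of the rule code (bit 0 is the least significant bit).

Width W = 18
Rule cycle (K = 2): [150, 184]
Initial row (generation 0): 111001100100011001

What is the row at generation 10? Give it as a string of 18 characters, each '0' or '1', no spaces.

Gen 0: 111001100100011001
Gen 1 (rule 150): 010110011110100111
Gen 2 (rule 184): 001101011101010110
Gen 3 (rule 150): 010001001001010001
Gen 4 (rule 184): 001000100100101000
Gen 5 (rule 150): 011101111111101100
Gen 6 (rule 184): 011011111111011010
Gen 7 (rule 150): 100001111110000011
Gen 8 (rule 184): 010001111101000010
Gen 9 (rule 150): 111010111001100111
Gen 10 (rule 184): 110101110101010110

Answer: 110101110101010110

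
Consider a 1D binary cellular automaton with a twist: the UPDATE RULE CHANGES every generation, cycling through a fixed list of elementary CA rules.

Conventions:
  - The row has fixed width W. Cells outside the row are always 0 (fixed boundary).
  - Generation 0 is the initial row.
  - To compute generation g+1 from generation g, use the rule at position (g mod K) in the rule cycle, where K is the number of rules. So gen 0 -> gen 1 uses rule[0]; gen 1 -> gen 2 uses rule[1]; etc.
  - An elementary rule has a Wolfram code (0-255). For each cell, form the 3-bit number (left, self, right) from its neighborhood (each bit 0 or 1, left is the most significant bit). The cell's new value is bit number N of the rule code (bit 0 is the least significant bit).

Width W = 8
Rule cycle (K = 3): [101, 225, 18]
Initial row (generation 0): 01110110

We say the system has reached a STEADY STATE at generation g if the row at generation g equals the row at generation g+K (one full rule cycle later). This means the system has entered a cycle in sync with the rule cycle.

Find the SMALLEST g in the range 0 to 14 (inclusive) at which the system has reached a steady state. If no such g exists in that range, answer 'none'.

Answer: 9

Derivation:
Gen 0: 01110110
Gen 1 (rule 101): 00011010
Gen 2 (rule 225): 11001100
Gen 3 (rule 18): 00110010
Gen 4 (rule 101): 10010010
Gen 5 (rule 225): 00000000
Gen 6 (rule 18): 00000000
Gen 7 (rule 101): 11111111
Gen 8 (rule 225): 01111111
Gen 9 (rule 18): 10000000
Gen 10 (rule 101): 10111111
Gen 11 (rule 225): 01011111
Gen 12 (rule 18): 10000000
Gen 13 (rule 101): 10111111
Gen 14 (rule 225): 01011111
Gen 15 (rule 18): 10000000
Gen 16 (rule 101): 10111111
Gen 17 (rule 225): 01011111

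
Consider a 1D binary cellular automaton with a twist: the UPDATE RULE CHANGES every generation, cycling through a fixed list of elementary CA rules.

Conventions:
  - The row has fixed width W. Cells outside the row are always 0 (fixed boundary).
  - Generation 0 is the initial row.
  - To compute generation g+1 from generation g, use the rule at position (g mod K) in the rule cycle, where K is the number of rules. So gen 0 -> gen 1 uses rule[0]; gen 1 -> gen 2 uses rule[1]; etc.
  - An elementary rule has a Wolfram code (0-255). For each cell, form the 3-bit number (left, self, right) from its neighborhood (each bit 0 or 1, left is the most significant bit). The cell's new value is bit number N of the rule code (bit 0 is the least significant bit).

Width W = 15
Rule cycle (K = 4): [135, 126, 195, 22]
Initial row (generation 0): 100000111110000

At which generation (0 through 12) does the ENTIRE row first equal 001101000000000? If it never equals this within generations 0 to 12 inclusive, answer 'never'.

Answer: never

Derivation:
Gen 0: 100000111110000
Gen 1 (rule 135): 101111011100111
Gen 2 (rule 126): 111001110111101
Gen 3 (rule 195): 011010110011100
Gen 4 (rule 22): 100010001100010
Gen 5 (rule 135): 101110110001110
Gen 6 (rule 126): 111011111011011
Gen 7 (rule 195): 011001111001001
Gen 8 (rule 22): 100110000111111
Gen 9 (rule 135): 101000111011110
Gen 10 (rule 126): 111101101110011
Gen 11 (rule 195): 011100100110101
Gen 12 (rule 22): 100011111000101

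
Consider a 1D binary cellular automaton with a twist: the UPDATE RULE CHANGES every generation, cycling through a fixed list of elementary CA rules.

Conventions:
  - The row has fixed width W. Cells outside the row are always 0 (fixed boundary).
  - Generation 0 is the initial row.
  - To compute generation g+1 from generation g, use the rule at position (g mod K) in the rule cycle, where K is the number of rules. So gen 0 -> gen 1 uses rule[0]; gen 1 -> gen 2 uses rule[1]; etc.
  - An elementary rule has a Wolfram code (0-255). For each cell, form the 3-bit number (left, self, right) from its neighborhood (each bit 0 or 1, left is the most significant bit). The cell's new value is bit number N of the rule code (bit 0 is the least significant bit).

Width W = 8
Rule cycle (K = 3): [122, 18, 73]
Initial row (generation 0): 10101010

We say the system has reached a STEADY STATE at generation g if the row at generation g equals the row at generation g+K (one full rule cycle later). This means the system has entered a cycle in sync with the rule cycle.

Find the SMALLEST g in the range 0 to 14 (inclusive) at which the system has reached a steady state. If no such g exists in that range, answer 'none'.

Answer: 11

Derivation:
Gen 0: 10101010
Gen 1 (rule 122): 01010101
Gen 2 (rule 18): 10000000
Gen 3 (rule 73): 00111111
Gen 4 (rule 122): 01100001
Gen 5 (rule 18): 10010010
Gen 6 (rule 73): 00000000
Gen 7 (rule 122): 00000000
Gen 8 (rule 18): 00000000
Gen 9 (rule 73): 11111111
Gen 10 (rule 122): 10000001
Gen 11 (rule 18): 01000010
Gen 12 (rule 73): 00011000
Gen 13 (rule 122): 00111100
Gen 14 (rule 18): 01000010
Gen 15 (rule 73): 00011000
Gen 16 (rule 122): 00111100
Gen 17 (rule 18): 01000010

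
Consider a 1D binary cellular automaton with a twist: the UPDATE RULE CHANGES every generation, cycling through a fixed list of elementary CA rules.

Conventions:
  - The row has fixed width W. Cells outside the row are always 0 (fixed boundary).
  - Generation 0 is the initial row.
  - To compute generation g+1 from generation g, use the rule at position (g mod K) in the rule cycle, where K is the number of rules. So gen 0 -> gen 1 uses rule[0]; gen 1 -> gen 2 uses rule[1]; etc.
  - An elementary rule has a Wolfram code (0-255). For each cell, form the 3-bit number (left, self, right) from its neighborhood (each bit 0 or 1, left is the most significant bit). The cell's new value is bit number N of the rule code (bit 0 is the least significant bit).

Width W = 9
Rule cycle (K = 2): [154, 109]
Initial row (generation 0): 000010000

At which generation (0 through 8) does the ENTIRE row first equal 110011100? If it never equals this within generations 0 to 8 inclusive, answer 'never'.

Gen 0: 000010000
Gen 1 (rule 154): 000101000
Gen 2 (rule 109): 110111011
Gen 3 (rule 154): 100110010
Gen 4 (rule 109): 100110010
Gen 5 (rule 154): 011101101
Gen 6 (rule 109): 010111111
Gen 7 (rule 154): 100111110
Gen 8 (rule 109): 100100010

Answer: never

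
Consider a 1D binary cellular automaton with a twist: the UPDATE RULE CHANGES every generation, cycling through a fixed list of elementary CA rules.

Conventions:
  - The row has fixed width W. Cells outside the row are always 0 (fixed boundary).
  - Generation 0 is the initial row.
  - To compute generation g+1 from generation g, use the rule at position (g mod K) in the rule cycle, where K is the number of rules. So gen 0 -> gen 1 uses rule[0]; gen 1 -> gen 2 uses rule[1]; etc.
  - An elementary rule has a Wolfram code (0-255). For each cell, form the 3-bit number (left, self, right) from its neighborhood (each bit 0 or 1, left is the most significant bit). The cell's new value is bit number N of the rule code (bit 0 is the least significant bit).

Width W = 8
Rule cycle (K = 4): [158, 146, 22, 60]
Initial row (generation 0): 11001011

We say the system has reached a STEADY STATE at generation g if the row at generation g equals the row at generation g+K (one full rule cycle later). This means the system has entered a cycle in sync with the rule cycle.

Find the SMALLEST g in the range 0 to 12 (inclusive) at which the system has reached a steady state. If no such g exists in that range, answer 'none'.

Answer: 10

Derivation:
Gen 0: 11001011
Gen 1 (rule 158): 10111010
Gen 2 (rule 146): 00010001
Gen 3 (rule 22): 00111011
Gen 4 (rule 60): 00100110
Gen 5 (rule 158): 01111101
Gen 6 (rule 146): 10111000
Gen 7 (rule 22): 10000100
Gen 8 (rule 60): 11000110
Gen 9 (rule 158): 10101101
Gen 10 (rule 146): 00000000
Gen 11 (rule 22): 00000000
Gen 12 (rule 60): 00000000
Gen 13 (rule 158): 00000000
Gen 14 (rule 146): 00000000
Gen 15 (rule 22): 00000000
Gen 16 (rule 60): 00000000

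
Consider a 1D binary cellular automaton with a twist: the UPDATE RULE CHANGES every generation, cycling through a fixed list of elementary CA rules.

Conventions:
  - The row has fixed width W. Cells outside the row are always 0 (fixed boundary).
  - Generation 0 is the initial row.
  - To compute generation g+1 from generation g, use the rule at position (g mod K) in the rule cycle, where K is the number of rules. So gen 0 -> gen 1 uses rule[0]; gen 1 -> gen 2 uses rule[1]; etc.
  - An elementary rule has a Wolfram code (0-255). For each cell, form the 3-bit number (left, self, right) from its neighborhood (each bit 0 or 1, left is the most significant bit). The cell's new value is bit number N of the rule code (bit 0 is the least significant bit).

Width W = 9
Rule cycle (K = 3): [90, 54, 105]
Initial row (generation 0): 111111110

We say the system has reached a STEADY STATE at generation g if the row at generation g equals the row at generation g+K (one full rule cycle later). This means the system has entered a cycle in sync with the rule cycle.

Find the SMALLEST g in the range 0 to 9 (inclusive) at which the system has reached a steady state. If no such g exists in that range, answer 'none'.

Gen 0: 111111110
Gen 1 (rule 90): 100000011
Gen 2 (rule 54): 110000100
Gen 3 (rule 105): 110110001
Gen 4 (rule 90): 110111010
Gen 5 (rule 54): 001000111
Gen 6 (rule 105): 100010101
Gen 7 (rule 90): 010100000
Gen 8 (rule 54): 111110000
Gen 9 (rule 105): 100010111
Gen 10 (rule 90): 010100101
Gen 11 (rule 54): 111111111
Gen 12 (rule 105): 100000001

Answer: none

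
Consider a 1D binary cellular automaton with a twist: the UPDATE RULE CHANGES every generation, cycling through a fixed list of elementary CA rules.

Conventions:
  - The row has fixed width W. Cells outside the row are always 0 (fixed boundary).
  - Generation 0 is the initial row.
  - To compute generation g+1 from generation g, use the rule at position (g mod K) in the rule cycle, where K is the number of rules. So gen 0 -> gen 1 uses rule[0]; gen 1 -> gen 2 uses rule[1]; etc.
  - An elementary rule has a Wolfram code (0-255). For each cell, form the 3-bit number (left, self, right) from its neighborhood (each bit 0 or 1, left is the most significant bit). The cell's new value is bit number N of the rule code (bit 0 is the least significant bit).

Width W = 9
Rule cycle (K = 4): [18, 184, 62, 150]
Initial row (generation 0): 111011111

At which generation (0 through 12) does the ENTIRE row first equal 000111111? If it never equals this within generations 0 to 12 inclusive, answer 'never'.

Answer: never

Derivation:
Gen 0: 111011111
Gen 1 (rule 18): 000000000
Gen 2 (rule 184): 000000000
Gen 3 (rule 62): 000000000
Gen 4 (rule 150): 000000000
Gen 5 (rule 18): 000000000
Gen 6 (rule 184): 000000000
Gen 7 (rule 62): 000000000
Gen 8 (rule 150): 000000000
Gen 9 (rule 18): 000000000
Gen 10 (rule 184): 000000000
Gen 11 (rule 62): 000000000
Gen 12 (rule 150): 000000000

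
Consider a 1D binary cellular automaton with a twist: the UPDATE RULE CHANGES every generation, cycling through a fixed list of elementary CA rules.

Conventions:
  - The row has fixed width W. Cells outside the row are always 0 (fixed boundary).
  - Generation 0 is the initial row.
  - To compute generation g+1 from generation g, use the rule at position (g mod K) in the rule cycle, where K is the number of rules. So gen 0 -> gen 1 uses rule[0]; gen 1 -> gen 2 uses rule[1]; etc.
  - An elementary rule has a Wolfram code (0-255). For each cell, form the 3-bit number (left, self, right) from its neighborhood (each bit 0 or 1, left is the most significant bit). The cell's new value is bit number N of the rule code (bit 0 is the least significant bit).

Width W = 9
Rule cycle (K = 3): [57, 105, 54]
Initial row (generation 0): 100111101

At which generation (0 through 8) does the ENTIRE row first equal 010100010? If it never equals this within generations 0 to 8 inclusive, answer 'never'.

Gen 0: 100111101
Gen 1 (rule 57): 010100010
Gen 2 (rule 105): 001001000
Gen 3 (rule 54): 011111100
Gen 4 (rule 57): 010000011
Gen 5 (rule 105): 000111011
Gen 6 (rule 54): 001000100
Gen 7 (rule 57): 100110011
Gen 8 (rule 105): 000110011

Answer: 1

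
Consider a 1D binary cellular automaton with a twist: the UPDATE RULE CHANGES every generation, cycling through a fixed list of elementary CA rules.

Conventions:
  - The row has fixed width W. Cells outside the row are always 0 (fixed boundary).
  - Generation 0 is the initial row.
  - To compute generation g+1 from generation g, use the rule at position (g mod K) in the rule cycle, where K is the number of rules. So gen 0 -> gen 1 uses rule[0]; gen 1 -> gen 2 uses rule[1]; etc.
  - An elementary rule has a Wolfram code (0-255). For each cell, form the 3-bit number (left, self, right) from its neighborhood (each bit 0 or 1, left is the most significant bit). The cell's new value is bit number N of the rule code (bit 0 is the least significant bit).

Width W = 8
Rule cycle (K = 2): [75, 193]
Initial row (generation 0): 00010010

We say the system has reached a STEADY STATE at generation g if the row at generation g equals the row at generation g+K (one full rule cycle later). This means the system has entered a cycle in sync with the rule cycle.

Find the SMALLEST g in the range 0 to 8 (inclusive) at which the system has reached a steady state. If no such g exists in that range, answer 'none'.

Answer: 3

Derivation:
Gen 0: 00010010
Gen 1 (rule 75): 11100100
Gen 2 (rule 193): 01100001
Gen 3 (rule 75): 11101110
Gen 4 (rule 193): 01100110
Gen 5 (rule 75): 11101110
Gen 6 (rule 193): 01100110
Gen 7 (rule 75): 11101110
Gen 8 (rule 193): 01100110
Gen 9 (rule 75): 11101110
Gen 10 (rule 193): 01100110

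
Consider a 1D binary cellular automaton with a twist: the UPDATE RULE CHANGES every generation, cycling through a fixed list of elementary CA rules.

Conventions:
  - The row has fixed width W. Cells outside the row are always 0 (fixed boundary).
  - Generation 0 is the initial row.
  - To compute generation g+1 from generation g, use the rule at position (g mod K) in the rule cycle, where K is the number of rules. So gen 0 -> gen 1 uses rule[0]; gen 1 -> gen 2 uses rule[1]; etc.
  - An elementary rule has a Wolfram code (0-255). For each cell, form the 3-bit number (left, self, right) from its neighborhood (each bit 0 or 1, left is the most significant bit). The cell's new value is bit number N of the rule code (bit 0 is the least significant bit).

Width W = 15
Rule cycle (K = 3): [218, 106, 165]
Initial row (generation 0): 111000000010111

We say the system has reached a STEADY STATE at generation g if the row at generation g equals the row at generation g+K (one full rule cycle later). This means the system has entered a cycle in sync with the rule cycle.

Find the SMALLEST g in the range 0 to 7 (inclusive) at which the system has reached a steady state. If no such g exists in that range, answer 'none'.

Gen 0: 111000000010111
Gen 1 (rule 218): 111100000100111
Gen 2 (rule 106): 100100001001101
Gen 3 (rule 165): 100101101000011
Gen 4 (rule 218): 011001100100111
Gen 5 (rule 106): 111011101001101
Gen 6 (rule 165): 010101011000011
Gen 7 (rule 218): 100000011100111
Gen 8 (rule 106): 000000110101101
Gen 9 (rule 165): 111110001110011
Gen 10 (rule 218): 111111011111111

Answer: none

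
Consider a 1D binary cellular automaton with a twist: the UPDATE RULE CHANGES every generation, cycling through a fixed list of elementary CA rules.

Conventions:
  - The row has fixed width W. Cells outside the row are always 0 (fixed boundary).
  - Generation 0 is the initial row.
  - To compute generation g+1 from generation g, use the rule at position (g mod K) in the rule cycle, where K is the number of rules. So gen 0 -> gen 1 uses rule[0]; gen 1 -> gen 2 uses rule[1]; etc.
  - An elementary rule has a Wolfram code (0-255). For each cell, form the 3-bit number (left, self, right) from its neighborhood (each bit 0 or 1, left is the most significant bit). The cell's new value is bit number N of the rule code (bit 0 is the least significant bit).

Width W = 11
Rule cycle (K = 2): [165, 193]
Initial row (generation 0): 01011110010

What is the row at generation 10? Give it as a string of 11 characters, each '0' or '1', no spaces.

Answer: 00000011111

Derivation:
Gen 0: 01011110010
Gen 1 (rule 165): 01101100010
Gen 2 (rule 193): 00100101000
Gen 3 (rule 165): 10100111011
Gen 4 (rule 193): 00000011001
Gen 5 (rule 165): 11111000001
Gen 6 (rule 193): 01111011100
Gen 7 (rule 165): 00110101001
Gen 8 (rule 193): 10010000000
Gen 9 (rule 165): 10010111111
Gen 10 (rule 193): 00000011111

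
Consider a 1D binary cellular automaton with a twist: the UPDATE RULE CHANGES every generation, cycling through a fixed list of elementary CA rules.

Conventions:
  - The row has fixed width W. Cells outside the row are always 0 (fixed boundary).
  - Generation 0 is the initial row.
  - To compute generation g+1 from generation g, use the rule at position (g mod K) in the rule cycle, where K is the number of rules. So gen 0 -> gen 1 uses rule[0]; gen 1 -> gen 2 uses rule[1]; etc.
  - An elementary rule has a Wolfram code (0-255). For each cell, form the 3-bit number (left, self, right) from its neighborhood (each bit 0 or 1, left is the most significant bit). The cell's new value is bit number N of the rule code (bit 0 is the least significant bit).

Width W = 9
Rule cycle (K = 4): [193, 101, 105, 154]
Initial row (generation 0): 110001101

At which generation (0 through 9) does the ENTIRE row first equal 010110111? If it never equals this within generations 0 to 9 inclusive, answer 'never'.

Gen 0: 110001101
Gen 1 (rule 193): 010100100
Gen 2 (rule 101): 011100101
Gen 3 (rule 105): 010100010
Gen 4 (rule 154): 100010101
Gen 5 (rule 193): 001000000
Gen 6 (rule 101): 101011111
Gen 7 (rule 105): 010110001
Gen 8 (rule 154): 100101010
Gen 9 (rule 193): 000000000

Answer: never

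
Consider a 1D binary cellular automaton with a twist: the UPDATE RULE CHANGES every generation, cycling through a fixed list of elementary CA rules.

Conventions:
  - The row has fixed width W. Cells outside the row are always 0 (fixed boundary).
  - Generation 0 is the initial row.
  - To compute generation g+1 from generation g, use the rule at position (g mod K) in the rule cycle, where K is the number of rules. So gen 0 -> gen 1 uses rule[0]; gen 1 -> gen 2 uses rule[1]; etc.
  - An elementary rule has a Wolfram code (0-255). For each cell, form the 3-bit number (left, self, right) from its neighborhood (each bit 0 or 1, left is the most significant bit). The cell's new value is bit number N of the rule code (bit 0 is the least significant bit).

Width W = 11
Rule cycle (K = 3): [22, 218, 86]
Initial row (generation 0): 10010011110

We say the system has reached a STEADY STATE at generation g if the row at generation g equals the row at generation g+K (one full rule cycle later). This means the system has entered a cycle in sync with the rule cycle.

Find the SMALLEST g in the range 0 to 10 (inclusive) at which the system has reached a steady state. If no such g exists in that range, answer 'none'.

Answer: 10

Derivation:
Gen 0: 10010011110
Gen 1 (rule 22): 11111100001
Gen 2 (rule 218): 11111110010
Gen 3 (rule 86): 00000011111
Gen 4 (rule 22): 00000100000
Gen 5 (rule 218): 00001010000
Gen 6 (rule 86): 00011011000
Gen 7 (rule 22): 00100000100
Gen 8 (rule 218): 01010001010
Gen 9 (rule 86): 11011011011
Gen 10 (rule 22): 00000000000
Gen 11 (rule 218): 00000000000
Gen 12 (rule 86): 00000000000
Gen 13 (rule 22): 00000000000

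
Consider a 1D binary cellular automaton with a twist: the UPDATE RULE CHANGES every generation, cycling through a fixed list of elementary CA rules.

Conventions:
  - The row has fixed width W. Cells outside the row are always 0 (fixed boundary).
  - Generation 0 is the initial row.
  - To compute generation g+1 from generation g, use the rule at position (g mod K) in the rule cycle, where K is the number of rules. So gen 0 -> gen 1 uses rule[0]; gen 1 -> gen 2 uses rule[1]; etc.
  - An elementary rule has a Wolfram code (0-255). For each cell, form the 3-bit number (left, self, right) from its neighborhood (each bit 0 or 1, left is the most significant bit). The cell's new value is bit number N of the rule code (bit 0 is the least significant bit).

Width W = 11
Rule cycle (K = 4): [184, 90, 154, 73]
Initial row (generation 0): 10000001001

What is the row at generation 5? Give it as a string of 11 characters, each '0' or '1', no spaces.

Answer: 10100000010

Derivation:
Gen 0: 10000001001
Gen 1 (rule 184): 01000000100
Gen 2 (rule 90): 10100001010
Gen 3 (rule 154): 00010010001
Gen 4 (rule 73): 11000000100
Gen 5 (rule 184): 10100000010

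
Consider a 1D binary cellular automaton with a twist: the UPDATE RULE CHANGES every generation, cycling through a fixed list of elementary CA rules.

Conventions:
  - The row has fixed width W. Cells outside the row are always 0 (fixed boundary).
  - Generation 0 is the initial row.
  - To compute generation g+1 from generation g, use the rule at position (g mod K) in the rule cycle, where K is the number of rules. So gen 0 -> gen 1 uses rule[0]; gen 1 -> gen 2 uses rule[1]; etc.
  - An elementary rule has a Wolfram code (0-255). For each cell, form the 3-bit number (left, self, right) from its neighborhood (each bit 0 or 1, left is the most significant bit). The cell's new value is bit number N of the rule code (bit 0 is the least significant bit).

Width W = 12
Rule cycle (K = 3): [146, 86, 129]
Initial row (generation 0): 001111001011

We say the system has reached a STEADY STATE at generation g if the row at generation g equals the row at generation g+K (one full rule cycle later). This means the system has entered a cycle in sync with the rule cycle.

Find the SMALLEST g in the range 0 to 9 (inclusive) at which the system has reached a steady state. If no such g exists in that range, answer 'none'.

Gen 0: 001111001011
Gen 1 (rule 146): 010110110000
Gen 2 (rule 86): 110010011000
Gen 3 (rule 129): 000000000011
Gen 4 (rule 146): 000000000100
Gen 5 (rule 86): 000000001110
Gen 6 (rule 129): 111111100100
Gen 7 (rule 146): 011111011010
Gen 8 (rule 86): 100001001011
Gen 9 (rule 129): 001100000000
Gen 10 (rule 146): 010010000000
Gen 11 (rule 86): 111111000000
Gen 12 (rule 129): 011110011111

Answer: none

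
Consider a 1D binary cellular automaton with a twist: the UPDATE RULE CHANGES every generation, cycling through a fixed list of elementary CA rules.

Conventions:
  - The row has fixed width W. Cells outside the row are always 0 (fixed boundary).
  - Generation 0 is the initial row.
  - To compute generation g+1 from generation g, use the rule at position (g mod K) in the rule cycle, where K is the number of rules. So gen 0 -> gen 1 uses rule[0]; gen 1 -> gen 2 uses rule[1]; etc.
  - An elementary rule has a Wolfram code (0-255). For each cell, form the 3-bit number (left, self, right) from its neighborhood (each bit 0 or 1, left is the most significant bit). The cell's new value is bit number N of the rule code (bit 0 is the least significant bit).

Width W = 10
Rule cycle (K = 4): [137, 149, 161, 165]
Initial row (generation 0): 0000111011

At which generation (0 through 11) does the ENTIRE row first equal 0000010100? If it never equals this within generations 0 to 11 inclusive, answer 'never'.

Answer: never

Derivation:
Gen 0: 0000111011
Gen 1 (rule 137): 1110110010
Gen 2 (rule 149): 0100001011
Gen 3 (rule 161): 0001100100
Gen 4 (rule 165): 1100000101
Gen 5 (rule 137): 1001110000
Gen 6 (rule 149): 1100101111
Gen 7 (rule 161): 0000010110
Gen 8 (rule 165): 1111011000
Gen 9 (rule 137): 1110010011
Gen 10 (rule 149): 0101011000
Gen 11 (rule 161): 0010100011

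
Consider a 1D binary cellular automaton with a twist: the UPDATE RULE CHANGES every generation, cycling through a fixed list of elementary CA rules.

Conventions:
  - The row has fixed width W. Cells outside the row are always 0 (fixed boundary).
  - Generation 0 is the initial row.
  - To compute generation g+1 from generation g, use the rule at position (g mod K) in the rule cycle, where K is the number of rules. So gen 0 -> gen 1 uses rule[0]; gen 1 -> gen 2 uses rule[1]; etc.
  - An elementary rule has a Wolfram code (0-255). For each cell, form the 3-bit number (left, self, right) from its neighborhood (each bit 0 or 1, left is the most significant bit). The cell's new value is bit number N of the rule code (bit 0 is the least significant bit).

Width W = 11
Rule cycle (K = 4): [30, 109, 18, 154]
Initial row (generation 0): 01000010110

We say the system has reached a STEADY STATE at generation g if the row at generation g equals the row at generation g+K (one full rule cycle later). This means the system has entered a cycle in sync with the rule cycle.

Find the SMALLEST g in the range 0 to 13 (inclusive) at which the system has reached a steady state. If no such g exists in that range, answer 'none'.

Answer: 11

Derivation:
Gen 0: 01000010110
Gen 1 (rule 30): 11100110101
Gen 2 (rule 109): 10100111111
Gen 3 (rule 18): 00011000000
Gen 4 (rule 154): 00110100000
Gen 5 (rule 30): 01100110000
Gen 6 (rule 109): 01100110111
Gen 7 (rule 18): 10011000000
Gen 8 (rule 154): 01110100000
Gen 9 (rule 30): 11000110000
Gen 10 (rule 109): 11010110111
Gen 11 (rule 18): 00000000000
Gen 12 (rule 154): 00000000000
Gen 13 (rule 30): 00000000000
Gen 14 (rule 109): 11111111111
Gen 15 (rule 18): 00000000000
Gen 16 (rule 154): 00000000000
Gen 17 (rule 30): 00000000000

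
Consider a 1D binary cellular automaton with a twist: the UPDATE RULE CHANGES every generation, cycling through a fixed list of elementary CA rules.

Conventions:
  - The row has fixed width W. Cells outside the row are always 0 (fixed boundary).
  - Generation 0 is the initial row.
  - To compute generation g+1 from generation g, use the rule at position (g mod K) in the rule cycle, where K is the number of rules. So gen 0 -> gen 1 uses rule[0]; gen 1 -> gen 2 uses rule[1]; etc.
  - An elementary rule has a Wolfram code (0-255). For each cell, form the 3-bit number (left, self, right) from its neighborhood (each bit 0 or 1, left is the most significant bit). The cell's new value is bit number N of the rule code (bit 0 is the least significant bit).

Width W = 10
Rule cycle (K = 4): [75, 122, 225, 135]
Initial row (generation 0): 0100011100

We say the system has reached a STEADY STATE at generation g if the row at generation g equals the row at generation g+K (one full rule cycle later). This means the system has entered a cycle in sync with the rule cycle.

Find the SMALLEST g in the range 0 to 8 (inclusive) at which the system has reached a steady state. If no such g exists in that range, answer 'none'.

Answer: none

Derivation:
Gen 0: 0100011100
Gen 1 (rule 75): 1001110101
Gen 2 (rule 122): 0111011010
Gen 3 (rule 225): 0011101100
Gen 4 (rule 135): 1101000001
Gen 5 (rule 75): 1100011110
Gen 6 (rule 122): 1110110011
Gen 7 (rule 225): 0111010001
Gen 8 (rule 135): 1010010111
Gen 9 (rule 75): 0000100101
Gen 10 (rule 122): 0001011010
Gen 11 (rule 225): 1100101100
Gen 12 (rule 135): 0001100001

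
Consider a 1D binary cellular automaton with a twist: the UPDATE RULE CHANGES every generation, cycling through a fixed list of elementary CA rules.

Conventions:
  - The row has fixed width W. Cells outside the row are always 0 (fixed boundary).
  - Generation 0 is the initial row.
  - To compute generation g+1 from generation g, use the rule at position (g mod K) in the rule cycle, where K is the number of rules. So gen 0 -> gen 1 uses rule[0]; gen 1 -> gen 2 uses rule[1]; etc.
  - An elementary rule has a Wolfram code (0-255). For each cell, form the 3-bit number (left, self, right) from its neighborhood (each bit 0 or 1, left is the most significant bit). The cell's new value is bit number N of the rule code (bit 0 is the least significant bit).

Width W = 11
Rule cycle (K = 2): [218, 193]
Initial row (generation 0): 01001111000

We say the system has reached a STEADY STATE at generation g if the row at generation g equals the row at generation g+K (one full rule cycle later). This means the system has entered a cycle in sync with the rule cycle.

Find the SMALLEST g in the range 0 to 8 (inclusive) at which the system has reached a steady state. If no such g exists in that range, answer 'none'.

Answer: 5

Derivation:
Gen 0: 01001111000
Gen 1 (rule 218): 10111111100
Gen 2 (rule 193): 00011111101
Gen 3 (rule 218): 00111111100
Gen 4 (rule 193): 10011111101
Gen 5 (rule 218): 01111111100
Gen 6 (rule 193): 00111111101
Gen 7 (rule 218): 01111111100
Gen 8 (rule 193): 00111111101
Gen 9 (rule 218): 01111111100
Gen 10 (rule 193): 00111111101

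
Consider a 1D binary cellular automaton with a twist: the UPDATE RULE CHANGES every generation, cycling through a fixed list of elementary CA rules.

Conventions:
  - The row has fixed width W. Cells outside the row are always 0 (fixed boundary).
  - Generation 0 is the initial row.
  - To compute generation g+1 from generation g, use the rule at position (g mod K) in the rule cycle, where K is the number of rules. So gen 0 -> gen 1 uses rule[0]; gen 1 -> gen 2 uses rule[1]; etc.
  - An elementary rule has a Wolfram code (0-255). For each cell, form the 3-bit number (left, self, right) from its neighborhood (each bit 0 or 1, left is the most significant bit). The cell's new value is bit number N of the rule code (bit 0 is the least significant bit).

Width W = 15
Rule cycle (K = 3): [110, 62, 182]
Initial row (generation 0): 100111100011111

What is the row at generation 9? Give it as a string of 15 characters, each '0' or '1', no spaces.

Answer: 110101000000000

Derivation:
Gen 0: 100111100011111
Gen 1 (rule 110): 101100100110001
Gen 2 (rule 62): 111011111101011
Gen 3 (rule 182): 010101111011100
Gen 4 (rule 110): 111111001110100
Gen 5 (rule 62): 100000111001110
Gen 6 (rule 182): 110001010110101
Gen 7 (rule 110): 110011111111111
Gen 8 (rule 62): 101110000000000
Gen 9 (rule 182): 110101000000000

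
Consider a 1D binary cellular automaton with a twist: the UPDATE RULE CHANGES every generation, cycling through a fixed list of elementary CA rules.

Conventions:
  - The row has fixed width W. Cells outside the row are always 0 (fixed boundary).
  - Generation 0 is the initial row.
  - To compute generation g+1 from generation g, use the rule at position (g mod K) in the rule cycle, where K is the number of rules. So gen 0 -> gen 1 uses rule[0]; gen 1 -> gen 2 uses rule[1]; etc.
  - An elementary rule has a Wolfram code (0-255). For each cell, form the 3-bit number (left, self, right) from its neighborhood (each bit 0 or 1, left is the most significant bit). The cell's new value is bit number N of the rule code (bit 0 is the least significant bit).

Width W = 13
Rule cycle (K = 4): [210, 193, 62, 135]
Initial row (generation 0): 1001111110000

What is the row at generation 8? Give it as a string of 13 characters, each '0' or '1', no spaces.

Gen 0: 1001111110000
Gen 1 (rule 210): 0110111111000
Gen 2 (rule 193): 0010011111011
Gen 3 (rule 62): 0111110000110
Gen 4 (rule 135): 1011100111000
Gen 5 (rule 210): 0001111011100
Gen 6 (rule 193): 1100111001101
Gen 7 (rule 62): 1011100111011
Gen 8 (rule 135): 1001001010000

Answer: 1001001010000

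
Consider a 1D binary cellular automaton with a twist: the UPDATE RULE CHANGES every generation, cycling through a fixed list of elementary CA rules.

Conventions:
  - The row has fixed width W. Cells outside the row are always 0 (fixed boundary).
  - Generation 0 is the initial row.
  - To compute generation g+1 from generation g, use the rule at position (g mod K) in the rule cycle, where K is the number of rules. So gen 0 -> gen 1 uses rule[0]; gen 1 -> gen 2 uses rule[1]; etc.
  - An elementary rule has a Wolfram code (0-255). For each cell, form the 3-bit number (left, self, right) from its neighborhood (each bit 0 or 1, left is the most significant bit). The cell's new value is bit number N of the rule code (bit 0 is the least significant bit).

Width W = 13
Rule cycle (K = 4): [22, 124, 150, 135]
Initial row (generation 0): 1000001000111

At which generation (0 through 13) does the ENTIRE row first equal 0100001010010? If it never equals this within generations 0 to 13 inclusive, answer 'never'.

Gen 0: 1000001000111
Gen 1 (rule 22): 1100011101000
Gen 2 (rule 124): 1110010111100
Gen 3 (rule 150): 0101110011010
Gen 4 (rule 135): 1100100100010
Gen 5 (rule 22): 0011111110111
Gen 6 (rule 124): 0010000011101
Gen 7 (rule 150): 0111000101001
Gen 8 (rule 135): 1010011101011
Gen 9 (rule 22): 1011100001000
Gen 10 (rule 124): 1110110001100
Gen 11 (rule 150): 0100001010010
Gen 12 (rule 135): 1101111010110
Gen 13 (rule 22): 0000000010001

Answer: 11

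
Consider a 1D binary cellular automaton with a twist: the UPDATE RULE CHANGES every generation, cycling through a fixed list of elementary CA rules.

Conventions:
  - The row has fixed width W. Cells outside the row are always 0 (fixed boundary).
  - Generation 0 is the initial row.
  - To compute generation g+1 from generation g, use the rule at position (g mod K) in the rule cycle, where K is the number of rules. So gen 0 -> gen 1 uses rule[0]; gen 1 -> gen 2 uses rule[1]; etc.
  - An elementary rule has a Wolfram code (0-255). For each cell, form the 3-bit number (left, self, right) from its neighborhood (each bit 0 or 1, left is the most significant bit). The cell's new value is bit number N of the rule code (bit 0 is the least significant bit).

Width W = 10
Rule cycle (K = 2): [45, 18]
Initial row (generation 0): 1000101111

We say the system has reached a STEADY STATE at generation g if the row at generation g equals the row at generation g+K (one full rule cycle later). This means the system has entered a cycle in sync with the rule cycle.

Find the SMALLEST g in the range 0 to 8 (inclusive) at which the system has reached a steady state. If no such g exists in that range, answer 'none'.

Answer: 4

Derivation:
Gen 0: 1000101111
Gen 1 (rule 45): 1010111000
Gen 2 (rule 18): 0000000100
Gen 3 (rule 45): 1111110101
Gen 4 (rule 18): 0000000000
Gen 5 (rule 45): 1111111111
Gen 6 (rule 18): 0000000000
Gen 7 (rule 45): 1111111111
Gen 8 (rule 18): 0000000000
Gen 9 (rule 45): 1111111111
Gen 10 (rule 18): 0000000000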